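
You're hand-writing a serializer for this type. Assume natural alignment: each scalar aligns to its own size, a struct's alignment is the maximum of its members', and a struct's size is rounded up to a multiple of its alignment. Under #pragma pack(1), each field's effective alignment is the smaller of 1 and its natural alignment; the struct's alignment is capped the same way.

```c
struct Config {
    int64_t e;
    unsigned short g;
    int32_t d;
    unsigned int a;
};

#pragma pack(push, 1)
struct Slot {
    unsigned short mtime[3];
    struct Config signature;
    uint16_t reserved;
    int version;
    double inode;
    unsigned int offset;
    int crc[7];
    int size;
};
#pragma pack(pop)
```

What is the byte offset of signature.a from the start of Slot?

22

Config: 0..8  e  (8B, 8-aligned); 8..10  g  (2B, 2-aligned); 10..12  -- padding (2B); 12..16  d  (4B, 4-aligned); 16..20  a  (4B, 4-aligned); 20..24  -- tail padding (4B); sizeof = 24, alignof = 8
0..6  mtime  (6B, 1-aligned)
6..30  signature  (24B, 1-aligned)
within Config: a at 16
6 + 16 = 22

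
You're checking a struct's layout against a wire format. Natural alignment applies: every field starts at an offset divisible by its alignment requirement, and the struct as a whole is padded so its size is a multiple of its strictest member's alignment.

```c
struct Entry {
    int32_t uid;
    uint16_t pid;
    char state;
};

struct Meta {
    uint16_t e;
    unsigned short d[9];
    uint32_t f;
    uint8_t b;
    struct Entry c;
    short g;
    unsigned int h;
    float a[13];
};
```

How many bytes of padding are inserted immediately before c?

3

Entry: @0: uid [4B, align 4] → 4; @4: pid [2B, align 2] → 6; @6: state [1B, align 1] → 7; +1 tail pad (align 4); size 8, align 4
@0: e [2B, align 2] → 2
@2: d [18B, align 2] → 20
@20: f [4B, align 4] → 24
@24: b [1B, align 1] → 25
+3 pad (align 4)
@28: c [8B, align 4] → 36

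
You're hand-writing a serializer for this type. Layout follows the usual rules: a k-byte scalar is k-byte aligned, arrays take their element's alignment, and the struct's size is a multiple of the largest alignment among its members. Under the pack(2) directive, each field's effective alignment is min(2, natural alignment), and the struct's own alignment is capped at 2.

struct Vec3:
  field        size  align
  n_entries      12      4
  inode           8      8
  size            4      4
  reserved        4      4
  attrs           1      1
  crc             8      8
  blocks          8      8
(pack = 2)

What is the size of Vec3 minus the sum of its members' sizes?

@0: n_entries [12B, align 2] → 12
@12: inode [8B, align 2] → 20
@20: size [4B, align 2] → 24
@24: reserved [4B, align 2] → 28
@28: attrs [1B, align 1] → 29
+1 pad (align 2)
@30: crc [8B, align 2] → 38
@38: blocks [8B, align 2] → 46
size 46, align 2
data bytes 45, size 46 → padding 1

1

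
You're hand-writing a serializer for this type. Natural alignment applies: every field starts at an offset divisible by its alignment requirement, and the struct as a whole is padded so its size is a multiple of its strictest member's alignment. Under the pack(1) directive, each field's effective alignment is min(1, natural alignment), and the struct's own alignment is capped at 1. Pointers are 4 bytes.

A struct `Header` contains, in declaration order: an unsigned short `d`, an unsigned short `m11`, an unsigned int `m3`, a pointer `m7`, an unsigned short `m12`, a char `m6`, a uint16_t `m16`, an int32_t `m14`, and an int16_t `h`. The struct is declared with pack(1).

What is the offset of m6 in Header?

0..2  d  (2B, 1-aligned)
2..4  m11  (2B, 1-aligned)
4..8  m3  (4B, 1-aligned)
8..12  m7  (4B, 1-aligned)
12..14  m12  (2B, 1-aligned)
14..15  m6  (1B, 1-aligned)

14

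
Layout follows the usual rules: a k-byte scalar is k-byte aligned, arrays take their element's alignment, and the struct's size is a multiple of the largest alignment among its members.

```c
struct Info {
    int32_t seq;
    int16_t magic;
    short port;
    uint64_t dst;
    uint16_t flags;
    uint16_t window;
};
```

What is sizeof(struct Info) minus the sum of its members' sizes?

seq at 0 (size 4, align 4) → ends 4
magic at 4 (size 2, align 2) → ends 6
port at 6 (size 2, align 2) → ends 8
dst at 8 (size 8, align 8) → ends 16
flags at 16 (size 2, align 2) → ends 18
window at 18 (size 2, align 2) → ends 20
tail pad 4 to reach multiple of 8
total 24 bytes, alignment 8
data bytes 20, size 24 → padding 4

4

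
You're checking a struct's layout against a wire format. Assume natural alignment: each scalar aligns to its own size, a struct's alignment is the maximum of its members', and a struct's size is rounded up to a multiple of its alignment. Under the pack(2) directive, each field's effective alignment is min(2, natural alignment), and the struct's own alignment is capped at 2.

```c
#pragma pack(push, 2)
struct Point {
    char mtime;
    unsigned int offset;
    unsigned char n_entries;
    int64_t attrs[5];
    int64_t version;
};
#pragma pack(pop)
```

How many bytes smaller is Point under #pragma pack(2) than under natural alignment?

natural layout:
  mtime at 0 (size 1, align 1) → ends 1
  pad 3 to align 4 for offset
  offset at 4 (size 4, align 4) → ends 8
  n_entries at 8 (size 1, align 1) → ends 9
  pad 7 to align 8 for attrs
  attrs at 16 (size 40, align 8) → ends 56
  version at 56 (size 8, align 8) → ends 64
  total 64 bytes, alignment 8
packed(2) layout:
  mtime at 0 (size 1, align 1) → ends 1
  pad 1 to align 2 for offset
  offset at 2 (size 4, align 2) → ends 6
  n_entries at 6 (size 1, align 1) → ends 7
  pad 1 to align 2 for attrs
  attrs at 8 (size 40, align 2) → ends 48
  version at 48 (size 8, align 2) → ends 56
  total 56 bytes, alignment 2
64 − 56 = 8

8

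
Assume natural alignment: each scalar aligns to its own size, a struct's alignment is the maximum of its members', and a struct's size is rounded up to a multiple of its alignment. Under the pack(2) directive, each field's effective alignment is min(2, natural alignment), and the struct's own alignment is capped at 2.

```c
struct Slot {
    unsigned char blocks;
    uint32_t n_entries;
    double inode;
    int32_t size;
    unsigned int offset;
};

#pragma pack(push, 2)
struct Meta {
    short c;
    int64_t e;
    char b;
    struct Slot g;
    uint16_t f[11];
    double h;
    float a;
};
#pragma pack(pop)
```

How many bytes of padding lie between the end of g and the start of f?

0

Slot: @0: blocks [1B, align 1] → 1; +3 pad (align 4); @4: n_entries [4B, align 4] → 8; @8: inode [8B, align 8] → 16; @16: size [4B, align 4] → 20; @20: offset [4B, align 4] → 24; size 24, align 8
@0: c [2B, align 2] → 2
@2: e [8B, align 2] → 10
@10: b [1B, align 1] → 11
+1 pad (align 2)
@12: g [24B, align 2] → 36
@36: f [22B, align 2] → 58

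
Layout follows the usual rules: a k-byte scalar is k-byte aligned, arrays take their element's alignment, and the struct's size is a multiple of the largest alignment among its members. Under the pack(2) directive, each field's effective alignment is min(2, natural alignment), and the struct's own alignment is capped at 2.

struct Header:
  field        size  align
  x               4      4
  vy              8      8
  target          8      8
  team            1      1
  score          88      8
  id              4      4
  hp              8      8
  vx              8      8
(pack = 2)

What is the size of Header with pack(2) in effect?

130

x at 0 (size 4, align 2) → ends 4
vy at 4 (size 8, align 2) → ends 12
target at 12 (size 8, align 2) → ends 20
team at 20 (size 1, align 1) → ends 21
pad 1 to align 2 for score
score at 22 (size 88, align 2) → ends 110
id at 110 (size 4, align 2) → ends 114
hp at 114 (size 8, align 2) → ends 122
vx at 122 (size 8, align 2) → ends 130
total 130 bytes, alignment 2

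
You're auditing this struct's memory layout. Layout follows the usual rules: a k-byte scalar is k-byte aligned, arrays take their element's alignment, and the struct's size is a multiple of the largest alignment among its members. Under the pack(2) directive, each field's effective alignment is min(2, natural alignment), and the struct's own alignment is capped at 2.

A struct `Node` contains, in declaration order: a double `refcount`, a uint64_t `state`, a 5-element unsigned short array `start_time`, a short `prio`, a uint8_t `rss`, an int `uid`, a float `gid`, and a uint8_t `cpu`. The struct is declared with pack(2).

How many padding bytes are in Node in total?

2

0..8  refcount  (8B, 2-aligned)
8..16  state  (8B, 2-aligned)
16..26  start_time  (10B, 2-aligned)
26..28  prio  (2B, 2-aligned)
28..29  rss  (1B, 1-aligned)
29..30  -- padding (1B)
30..34  uid  (4B, 2-aligned)
34..38  gid  (4B, 2-aligned)
38..39  cpu  (1B, 1-aligned)
39..40  -- tail padding (1B)
sizeof = 40, alignof = 2
data bytes 38, size 40 → padding 2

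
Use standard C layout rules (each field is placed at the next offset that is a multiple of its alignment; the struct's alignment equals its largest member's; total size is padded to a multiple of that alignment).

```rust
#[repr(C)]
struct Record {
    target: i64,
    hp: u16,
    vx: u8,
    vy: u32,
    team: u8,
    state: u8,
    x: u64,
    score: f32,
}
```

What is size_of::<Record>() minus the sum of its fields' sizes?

0..8  target  (8B, 8-aligned)
8..10  hp  (2B, 2-aligned)
10..11  vx  (1B, 1-aligned)
11..12  -- padding (1B)
12..16  vy  (4B, 4-aligned)
16..17  team  (1B, 1-aligned)
17..18  state  (1B, 1-aligned)
18..24  -- padding (6B)
24..32  x  (8B, 8-aligned)
32..36  score  (4B, 4-aligned)
36..40  -- tail padding (4B)
sizeof = 40, alignof = 8
data bytes 29, size 40 → padding 11

11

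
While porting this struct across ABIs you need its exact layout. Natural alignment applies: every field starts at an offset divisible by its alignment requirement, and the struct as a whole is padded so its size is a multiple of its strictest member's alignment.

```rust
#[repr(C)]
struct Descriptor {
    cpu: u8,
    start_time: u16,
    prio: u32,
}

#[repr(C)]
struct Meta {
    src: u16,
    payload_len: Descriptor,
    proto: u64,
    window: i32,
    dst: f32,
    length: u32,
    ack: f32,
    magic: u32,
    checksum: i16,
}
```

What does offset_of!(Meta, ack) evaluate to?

36

Descriptor: cpu at 0 (size 1, align 1) → ends 1; pad 1 to align 2 for start_time; start_time at 2 (size 2, align 2) → ends 4; prio at 4 (size 4, align 4) → ends 8; total 8 bytes, alignment 4
src at 0 (size 2, align 2) → ends 2
pad 2 to align 4 for payload_len
payload_len at 4 (size 8, align 4) → ends 12
pad 4 to align 8 for proto
proto at 16 (size 8, align 8) → ends 24
window at 24 (size 4, align 4) → ends 28
dst at 28 (size 4, align 4) → ends 32
length at 32 (size 4, align 4) → ends 36
ack at 36 (size 4, align 4) → ends 40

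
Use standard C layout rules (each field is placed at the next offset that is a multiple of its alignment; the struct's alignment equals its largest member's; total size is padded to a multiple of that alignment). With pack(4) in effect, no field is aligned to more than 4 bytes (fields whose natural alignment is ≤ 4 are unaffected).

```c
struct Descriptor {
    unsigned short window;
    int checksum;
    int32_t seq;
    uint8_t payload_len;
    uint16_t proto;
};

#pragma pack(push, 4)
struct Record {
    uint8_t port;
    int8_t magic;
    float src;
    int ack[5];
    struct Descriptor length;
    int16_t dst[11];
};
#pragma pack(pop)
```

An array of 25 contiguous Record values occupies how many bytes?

1700

Descriptor: @0: window [2B, align 2] → 2; +2 pad (align 4); @4: checksum [4B, align 4] → 8; @8: seq [4B, align 4] → 12; @12: payload_len [1B, align 1] → 13; +1 pad (align 2); @14: proto [2B, align 2] → 16; size 16, align 4
@0: port [1B, align 1] → 1
@1: magic [1B, align 1] → 2
+2 pad (align 4)
@4: src [4B, align 4] → 8
@8: ack [20B, align 4] → 28
@28: length [16B, align 4] → 44
@44: dst [22B, align 2] → 66
+2 tail pad (align 4)
size 68, align 4
array of 25: 25 × 68 = 1700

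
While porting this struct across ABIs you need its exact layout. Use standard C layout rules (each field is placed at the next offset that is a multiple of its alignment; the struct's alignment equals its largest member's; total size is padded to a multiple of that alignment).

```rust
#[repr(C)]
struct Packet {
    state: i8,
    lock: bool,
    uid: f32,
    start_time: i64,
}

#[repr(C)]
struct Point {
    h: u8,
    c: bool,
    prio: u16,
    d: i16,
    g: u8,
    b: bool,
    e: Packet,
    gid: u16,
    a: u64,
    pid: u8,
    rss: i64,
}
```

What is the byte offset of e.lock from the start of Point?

Packet: @0: state [1B, align 1] → 1; @1: lock [1B, align 1] → 2; +2 pad (align 4); @4: uid [4B, align 4] → 8; @8: start_time [8B, align 8] → 16; size 16, align 8
@0: h [1B, align 1] → 1
@1: c [1B, align 1] → 2
@2: prio [2B, align 2] → 4
@4: d [2B, align 2] → 6
@6: g [1B, align 1] → 7
@7: b [1B, align 1] → 8
@8: e [16B, align 8] → 24
within Packet: lock at 1
8 + 1 = 9

9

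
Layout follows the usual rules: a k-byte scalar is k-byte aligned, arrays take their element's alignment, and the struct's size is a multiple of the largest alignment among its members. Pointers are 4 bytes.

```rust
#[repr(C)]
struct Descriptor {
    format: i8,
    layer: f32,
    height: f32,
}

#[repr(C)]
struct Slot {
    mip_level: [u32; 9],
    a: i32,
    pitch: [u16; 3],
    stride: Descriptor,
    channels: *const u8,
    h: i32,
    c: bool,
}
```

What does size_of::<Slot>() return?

72 bytes

Descriptor: format at 0 (size 1, align 1) → ends 1; pad 3 to align 4 for layer; layer at 4 (size 4, align 4) → ends 8; height at 8 (size 4, align 4) → ends 12; total 12 bytes, alignment 4
mip_level at 0 (size 36, align 4) → ends 36
a at 36 (size 4, align 4) → ends 40
pitch at 40 (size 6, align 2) → ends 46
pad 2 to align 4 for stride
stride at 48 (size 12, align 4) → ends 60
channels at 60 (size 4, align 4) → ends 64
h at 64 (size 4, align 4) → ends 68
c at 68 (size 1, align 1) → ends 69
tail pad 3 to reach multiple of 4
total 72 bytes, alignment 4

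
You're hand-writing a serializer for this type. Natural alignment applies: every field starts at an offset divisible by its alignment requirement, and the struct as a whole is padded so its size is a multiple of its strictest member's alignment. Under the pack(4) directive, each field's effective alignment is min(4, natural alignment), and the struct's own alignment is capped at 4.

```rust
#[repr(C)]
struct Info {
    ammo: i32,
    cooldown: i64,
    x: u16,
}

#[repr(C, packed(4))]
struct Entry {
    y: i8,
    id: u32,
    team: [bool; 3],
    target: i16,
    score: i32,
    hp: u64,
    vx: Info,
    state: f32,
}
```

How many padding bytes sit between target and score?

Info: @0: ammo [4B, align 4] → 4; +4 pad (align 8); @8: cooldown [8B, align 8] → 16; @16: x [2B, align 2] → 18; +6 tail pad (align 8); size 24, align 8
@0: y [1B, align 1] → 1
+3 pad (align 4)
@4: id [4B, align 4] → 8
@8: team [3B, align 1] → 11
+1 pad (align 2)
@12: target [2B, align 2] → 14
+2 pad (align 4)
@16: score [4B, align 4] → 20

2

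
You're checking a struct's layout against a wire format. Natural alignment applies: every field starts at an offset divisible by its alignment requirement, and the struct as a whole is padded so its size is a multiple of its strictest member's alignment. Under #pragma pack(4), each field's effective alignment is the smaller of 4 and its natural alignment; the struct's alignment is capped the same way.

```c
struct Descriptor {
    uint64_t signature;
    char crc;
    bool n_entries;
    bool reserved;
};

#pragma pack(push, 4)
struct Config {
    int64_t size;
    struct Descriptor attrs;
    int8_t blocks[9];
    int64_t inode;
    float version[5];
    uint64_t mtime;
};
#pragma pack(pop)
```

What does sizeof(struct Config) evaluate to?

72 bytes

Descriptor: signature at 0 (size 8, align 8) → ends 8; crc at 8 (size 1, align 1) → ends 9; n_entries at 9 (size 1, align 1) → ends 10; reserved at 10 (size 1, align 1) → ends 11; tail pad 5 to reach multiple of 8; total 16 bytes, alignment 8
size at 0 (size 8, align 4) → ends 8
attrs at 8 (size 16, align 4) → ends 24
blocks at 24 (size 9, align 1) → ends 33
pad 3 to align 4 for inode
inode at 36 (size 8, align 4) → ends 44
version at 44 (size 20, align 4) → ends 64
mtime at 64 (size 8, align 4) → ends 72
total 72 bytes, alignment 4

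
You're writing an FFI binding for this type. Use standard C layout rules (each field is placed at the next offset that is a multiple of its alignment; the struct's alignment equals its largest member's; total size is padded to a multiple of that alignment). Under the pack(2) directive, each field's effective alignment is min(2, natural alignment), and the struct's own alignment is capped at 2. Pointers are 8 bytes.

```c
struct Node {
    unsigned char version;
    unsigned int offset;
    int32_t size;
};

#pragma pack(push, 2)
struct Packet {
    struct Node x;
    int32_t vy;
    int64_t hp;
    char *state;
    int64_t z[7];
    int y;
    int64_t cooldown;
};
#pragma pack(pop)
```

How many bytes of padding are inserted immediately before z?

Node: @0: version [1B, align 1] → 1; +3 pad (align 4); @4: offset [4B, align 4] → 8; @8: size [4B, align 4] → 12; size 12, align 4
@0: x [12B, align 2] → 12
@12: vy [4B, align 2] → 16
@16: hp [8B, align 2] → 24
@24: state [8B, align 2] → 32
@32: z [56B, align 2] → 88

0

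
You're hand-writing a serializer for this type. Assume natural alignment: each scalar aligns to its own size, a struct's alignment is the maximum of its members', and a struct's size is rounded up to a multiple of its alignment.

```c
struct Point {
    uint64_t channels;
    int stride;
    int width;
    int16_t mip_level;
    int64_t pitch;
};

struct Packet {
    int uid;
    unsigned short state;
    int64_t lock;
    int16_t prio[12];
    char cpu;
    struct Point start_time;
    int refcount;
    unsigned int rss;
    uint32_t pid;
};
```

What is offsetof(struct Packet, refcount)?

Point: @0: channels [8B, align 8] → 8; @8: stride [4B, align 4] → 12; @12: width [4B, align 4] → 16; @16: mip_level [2B, align 2] → 18; +6 pad (align 8); @24: pitch [8B, align 8] → 32; size 32, align 8
@0: uid [4B, align 4] → 4
@4: state [2B, align 2] → 6
+2 pad (align 8)
@8: lock [8B, align 8] → 16
@16: prio [24B, align 2] → 40
@40: cpu [1B, align 1] → 41
+7 pad (align 8)
@48: start_time [32B, align 8] → 80
@80: refcount [4B, align 4] → 84

80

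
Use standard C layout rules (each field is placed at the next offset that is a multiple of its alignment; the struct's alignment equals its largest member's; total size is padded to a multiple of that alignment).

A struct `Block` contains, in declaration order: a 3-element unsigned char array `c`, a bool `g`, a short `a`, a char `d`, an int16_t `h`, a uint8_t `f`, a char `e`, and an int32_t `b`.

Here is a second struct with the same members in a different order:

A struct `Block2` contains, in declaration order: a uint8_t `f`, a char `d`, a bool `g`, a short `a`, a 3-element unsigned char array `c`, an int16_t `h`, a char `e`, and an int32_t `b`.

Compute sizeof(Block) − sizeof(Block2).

-4

@0: c [3B, align 1] → 3
@3: g [1B, align 1] → 4
@4: a [2B, align 2] → 6
@6: d [1B, align 1] → 7
+1 pad (align 2)
@8: h [2B, align 2] → 10
@10: f [1B, align 1] → 11
@11: e [1B, align 1] → 12
@12: b [4B, align 4] → 16
size 16, align 4
— Block2 —
@0: f [1B, align 1] → 1
@1: d [1B, align 1] → 2
@2: g [1B, align 1] → 3
+1 pad (align 2)
@4: a [2B, align 2] → 6
@6: c [3B, align 1] → 9
+1 pad (align 2)
@10: h [2B, align 2] → 12
@12: e [1B, align 1] → 13
+3 pad (align 4)
@16: b [4B, align 4] → 20
size 20, align 4
16 − 20 = -4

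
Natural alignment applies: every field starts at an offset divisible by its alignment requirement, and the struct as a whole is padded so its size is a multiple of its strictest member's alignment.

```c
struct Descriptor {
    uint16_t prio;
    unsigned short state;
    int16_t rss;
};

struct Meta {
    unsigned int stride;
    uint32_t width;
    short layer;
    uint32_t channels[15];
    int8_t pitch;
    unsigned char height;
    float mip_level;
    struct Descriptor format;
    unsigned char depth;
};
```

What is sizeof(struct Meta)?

88 bytes

Descriptor: prio at 0 (size 2, align 2) → ends 2; state at 2 (size 2, align 2) → ends 4; rss at 4 (size 2, align 2) → ends 6; total 6 bytes, alignment 2
stride at 0 (size 4, align 4) → ends 4
width at 4 (size 4, align 4) → ends 8
layer at 8 (size 2, align 2) → ends 10
pad 2 to align 4 for channels
channels at 12 (size 60, align 4) → ends 72
pitch at 72 (size 1, align 1) → ends 73
height at 73 (size 1, align 1) → ends 74
pad 2 to align 4 for mip_level
mip_level at 76 (size 4, align 4) → ends 80
format at 80 (size 6, align 2) → ends 86
depth at 86 (size 1, align 1) → ends 87
tail pad 1 to reach multiple of 4
total 88 bytes, alignment 4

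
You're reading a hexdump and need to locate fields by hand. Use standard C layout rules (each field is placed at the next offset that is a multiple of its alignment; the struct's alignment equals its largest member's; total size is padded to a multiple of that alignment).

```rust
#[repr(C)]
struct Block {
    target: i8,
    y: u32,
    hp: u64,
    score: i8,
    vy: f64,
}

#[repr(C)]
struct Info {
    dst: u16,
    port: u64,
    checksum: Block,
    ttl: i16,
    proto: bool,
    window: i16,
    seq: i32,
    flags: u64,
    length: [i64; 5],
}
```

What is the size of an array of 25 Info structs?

Block: target at 0 (size 1, align 1) → ends 1; pad 3 to align 4 for y; y at 4 (size 4, align 4) → ends 8; hp at 8 (size 8, align 8) → ends 16; score at 16 (size 1, align 1) → ends 17; pad 7 to align 8 for vy; vy at 24 (size 8, align 8) → ends 32; total 32 bytes, alignment 8
dst at 0 (size 2, align 2) → ends 2
pad 6 to align 8 for port
port at 8 (size 8, align 8) → ends 16
checksum at 16 (size 32, align 8) → ends 48
ttl at 48 (size 2, align 2) → ends 50
proto at 50 (size 1, align 1) → ends 51
pad 1 to align 2 for window
window at 52 (size 2, align 2) → ends 54
pad 2 to align 4 for seq
seq at 56 (size 4, align 4) → ends 60
pad 4 to align 8 for flags
flags at 64 (size 8, align 8) → ends 72
length at 72 (size 40, align 8) → ends 112
total 112 bytes, alignment 8
array of 25: 25 × 112 = 2800

2800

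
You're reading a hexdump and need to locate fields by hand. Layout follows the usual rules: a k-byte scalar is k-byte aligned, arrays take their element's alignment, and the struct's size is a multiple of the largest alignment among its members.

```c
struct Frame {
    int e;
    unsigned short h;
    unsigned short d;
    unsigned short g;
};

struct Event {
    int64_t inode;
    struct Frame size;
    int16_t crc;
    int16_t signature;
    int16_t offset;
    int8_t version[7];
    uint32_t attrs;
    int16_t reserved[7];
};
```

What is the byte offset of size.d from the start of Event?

14

Frame: 0..4  e  (4B, 4-aligned); 4..6  h  (2B, 2-aligned); 6..8  d  (2B, 2-aligned); 8..10  g  (2B, 2-aligned); 10..12  -- tail padding (2B); sizeof = 12, alignof = 4
0..8  inode  (8B, 8-aligned)
8..20  size  (12B, 4-aligned)
within Frame: d at 6
8 + 6 = 14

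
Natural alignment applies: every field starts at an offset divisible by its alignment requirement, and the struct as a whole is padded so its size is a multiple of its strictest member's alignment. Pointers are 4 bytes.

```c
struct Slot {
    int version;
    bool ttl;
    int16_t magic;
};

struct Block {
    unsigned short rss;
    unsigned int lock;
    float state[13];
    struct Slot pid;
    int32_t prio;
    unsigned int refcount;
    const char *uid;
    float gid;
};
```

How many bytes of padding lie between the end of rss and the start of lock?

2

Slot: 0..4  version  (4B, 4-aligned); 4..5  ttl  (1B, 1-aligned); 5..6  -- padding (1B); 6..8  magic  (2B, 2-aligned); sizeof = 8, alignof = 4
0..2  rss  (2B, 2-aligned)
2..4  -- padding (2B)
4..8  lock  (4B, 4-aligned)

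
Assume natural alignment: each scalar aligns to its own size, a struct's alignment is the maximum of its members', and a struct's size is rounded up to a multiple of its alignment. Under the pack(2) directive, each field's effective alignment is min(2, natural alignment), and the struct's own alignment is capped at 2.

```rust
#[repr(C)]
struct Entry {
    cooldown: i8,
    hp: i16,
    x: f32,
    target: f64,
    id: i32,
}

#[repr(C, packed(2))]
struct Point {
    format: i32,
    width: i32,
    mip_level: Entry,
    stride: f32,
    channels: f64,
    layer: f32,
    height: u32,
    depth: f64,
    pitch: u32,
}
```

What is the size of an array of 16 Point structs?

1024

Entry: 0..1  cooldown  (1B, 1-aligned); 1..2  -- padding (1B); 2..4  hp  (2B, 2-aligned); 4..8  x  (4B, 4-aligned); 8..16  target  (8B, 8-aligned); 16..20  id  (4B, 4-aligned); 20..24  -- tail padding (4B); sizeof = 24, alignof = 8
0..4  format  (4B, 2-aligned)
4..8  width  (4B, 2-aligned)
8..32  mip_level  (24B, 2-aligned)
32..36  stride  (4B, 2-aligned)
36..44  channels  (8B, 2-aligned)
44..48  layer  (4B, 2-aligned)
48..52  height  (4B, 2-aligned)
52..60  depth  (8B, 2-aligned)
60..64  pitch  (4B, 2-aligned)
sizeof = 64, alignof = 2
array of 16: 16 × 64 = 1024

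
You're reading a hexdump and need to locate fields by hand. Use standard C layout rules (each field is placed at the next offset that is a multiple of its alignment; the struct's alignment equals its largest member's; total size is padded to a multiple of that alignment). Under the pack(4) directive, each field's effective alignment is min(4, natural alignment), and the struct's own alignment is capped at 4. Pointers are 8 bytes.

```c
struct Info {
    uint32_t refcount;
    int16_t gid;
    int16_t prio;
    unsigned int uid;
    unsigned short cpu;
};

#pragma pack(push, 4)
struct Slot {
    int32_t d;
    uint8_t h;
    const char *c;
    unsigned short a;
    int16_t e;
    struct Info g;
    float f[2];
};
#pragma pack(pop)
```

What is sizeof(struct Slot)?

44 bytes

Info: @0: refcount [4B, align 4] → 4; @4: gid [2B, align 2] → 6; @6: prio [2B, align 2] → 8; @8: uid [4B, align 4] → 12; @12: cpu [2B, align 2] → 14; +2 tail pad (align 4); size 16, align 4
@0: d [4B, align 4] → 4
@4: h [1B, align 1] → 5
+3 pad (align 4)
@8: c [8B, align 4] → 16
@16: a [2B, align 2] → 18
@18: e [2B, align 2] → 20
@20: g [16B, align 4] → 36
@36: f [8B, align 4] → 44
size 44, align 4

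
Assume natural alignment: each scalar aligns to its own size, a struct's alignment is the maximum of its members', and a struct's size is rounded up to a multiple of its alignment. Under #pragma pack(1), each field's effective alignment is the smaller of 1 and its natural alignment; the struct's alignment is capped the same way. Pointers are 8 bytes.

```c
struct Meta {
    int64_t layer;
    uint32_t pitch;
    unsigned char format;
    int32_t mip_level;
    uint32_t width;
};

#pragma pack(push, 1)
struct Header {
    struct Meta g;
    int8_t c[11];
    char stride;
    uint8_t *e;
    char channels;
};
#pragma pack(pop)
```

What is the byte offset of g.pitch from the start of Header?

8

Meta: 0..8  layer  (8B, 8-aligned); 8..12  pitch  (4B, 4-aligned); 12..13  format  (1B, 1-aligned); 13..16  -- padding (3B); 16..20  mip_level  (4B, 4-aligned); 20..24  width  (4B, 4-aligned); sizeof = 24, alignof = 8
0..24  g  (24B, 1-aligned)
within Meta: pitch at 8
0 + 8 = 8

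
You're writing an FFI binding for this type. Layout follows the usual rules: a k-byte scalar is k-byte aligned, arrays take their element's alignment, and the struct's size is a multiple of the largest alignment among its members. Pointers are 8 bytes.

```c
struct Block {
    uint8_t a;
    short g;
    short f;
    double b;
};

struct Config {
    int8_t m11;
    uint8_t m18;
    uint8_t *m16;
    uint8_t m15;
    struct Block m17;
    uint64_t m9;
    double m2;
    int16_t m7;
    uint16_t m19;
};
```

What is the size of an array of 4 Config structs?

Block: @0: a [1B, align 1] → 1; +1 pad (align 2); @2: g [2B, align 2] → 4; @4: f [2B, align 2] → 6; +2 pad (align 8); @8: b [8B, align 8] → 16; size 16, align 8
@0: m11 [1B, align 1] → 1
@1: m18 [1B, align 1] → 2
+6 pad (align 8)
@8: m16 [8B, align 8] → 16
@16: m15 [1B, align 1] → 17
+7 pad (align 8)
@24: m17 [16B, align 8] → 40
@40: m9 [8B, align 8] → 48
@48: m2 [8B, align 8] → 56
@56: m7 [2B, align 2] → 58
@58: m19 [2B, align 2] → 60
+4 tail pad (align 8)
size 64, align 8
array of 4: 4 × 64 = 256

256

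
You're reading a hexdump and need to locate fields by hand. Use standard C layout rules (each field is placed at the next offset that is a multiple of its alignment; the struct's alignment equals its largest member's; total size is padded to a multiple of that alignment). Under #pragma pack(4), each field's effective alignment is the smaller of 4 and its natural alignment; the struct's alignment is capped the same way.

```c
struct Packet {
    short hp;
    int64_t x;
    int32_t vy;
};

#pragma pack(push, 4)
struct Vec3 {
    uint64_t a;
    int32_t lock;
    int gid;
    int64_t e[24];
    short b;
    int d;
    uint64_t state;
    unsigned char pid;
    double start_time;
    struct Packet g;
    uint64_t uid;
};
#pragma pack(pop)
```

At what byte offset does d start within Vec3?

Packet: @0: hp [2B, align 2] → 2; +6 pad (align 8); @8: x [8B, align 8] → 16; @16: vy [4B, align 4] → 20; +4 tail pad (align 8); size 24, align 8
@0: a [8B, align 4] → 8
@8: lock [4B, align 4] → 12
@12: gid [4B, align 4] → 16
@16: e [192B, align 4] → 208
@208: b [2B, align 2] → 210
+2 pad (align 4)
@212: d [4B, align 4] → 216

212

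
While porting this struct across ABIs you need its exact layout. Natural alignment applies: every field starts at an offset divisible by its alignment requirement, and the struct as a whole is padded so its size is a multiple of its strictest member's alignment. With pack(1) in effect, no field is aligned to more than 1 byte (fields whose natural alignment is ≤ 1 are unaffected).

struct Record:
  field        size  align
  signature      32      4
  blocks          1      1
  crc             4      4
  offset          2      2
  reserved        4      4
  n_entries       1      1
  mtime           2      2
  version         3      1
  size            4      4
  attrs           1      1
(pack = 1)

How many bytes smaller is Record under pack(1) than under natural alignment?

10

natural layout:
  signature at 0 (size 32, align 4) → ends 32
  blocks at 32 (size 1, align 1) → ends 33
  pad 3 to align 4 for crc
  crc at 36 (size 4, align 4) → ends 40
  offset at 40 (size 2, align 2) → ends 42
  pad 2 to align 4 for reserved
  reserved at 44 (size 4, align 4) → ends 48
  n_entries at 48 (size 1, align 1) → ends 49
  pad 1 to align 2 for mtime
  mtime at 50 (size 2, align 2) → ends 52
  version at 52 (size 3, align 1) → ends 55
  pad 1 to align 4 for size
  size at 56 (size 4, align 4) → ends 60
  attrs at 60 (size 1, align 1) → ends 61
  tail pad 3 to reach multiple of 4
  total 64 bytes, alignment 4
packed(1) layout:
  signature at 0 (size 32, align 1) → ends 32
  blocks at 32 (size 1, align 1) → ends 33
  crc at 33 (size 4, align 1) → ends 37
  offset at 37 (size 2, align 1) → ends 39
  reserved at 39 (size 4, align 1) → ends 43
  n_entries at 43 (size 1, align 1) → ends 44
  mtime at 44 (size 2, align 1) → ends 46
  version at 46 (size 3, align 1) → ends 49
  size at 49 (size 4, align 1) → ends 53
  attrs at 53 (size 1, align 1) → ends 54
  total 54 bytes, alignment 1
64 − 54 = 10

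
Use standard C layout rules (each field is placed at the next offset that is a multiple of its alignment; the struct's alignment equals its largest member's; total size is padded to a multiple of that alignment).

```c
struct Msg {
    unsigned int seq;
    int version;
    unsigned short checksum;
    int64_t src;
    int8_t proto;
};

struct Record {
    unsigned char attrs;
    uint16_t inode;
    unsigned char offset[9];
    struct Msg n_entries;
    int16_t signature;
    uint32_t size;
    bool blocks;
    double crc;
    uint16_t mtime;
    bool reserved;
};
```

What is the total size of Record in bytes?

80

Msg: seq at 0 (size 4, align 4) → ends 4; version at 4 (size 4, align 4) → ends 8; checksum at 8 (size 2, align 2) → ends 10; pad 6 to align 8 for src; src at 16 (size 8, align 8) → ends 24; proto at 24 (size 1, align 1) → ends 25; tail pad 7 to reach multiple of 8; total 32 bytes, alignment 8
attrs at 0 (size 1, align 1) → ends 1
pad 1 to align 2 for inode
inode at 2 (size 2, align 2) → ends 4
offset at 4 (size 9, align 1) → ends 13
pad 3 to align 8 for n_entries
n_entries at 16 (size 32, align 8) → ends 48
signature at 48 (size 2, align 2) → ends 50
pad 2 to align 4 for size
size at 52 (size 4, align 4) → ends 56
blocks at 56 (size 1, align 1) → ends 57
pad 7 to align 8 for crc
crc at 64 (size 8, align 8) → ends 72
mtime at 72 (size 2, align 2) → ends 74
reserved at 74 (size 1, align 1) → ends 75
tail pad 5 to reach multiple of 8
total 80 bytes, alignment 8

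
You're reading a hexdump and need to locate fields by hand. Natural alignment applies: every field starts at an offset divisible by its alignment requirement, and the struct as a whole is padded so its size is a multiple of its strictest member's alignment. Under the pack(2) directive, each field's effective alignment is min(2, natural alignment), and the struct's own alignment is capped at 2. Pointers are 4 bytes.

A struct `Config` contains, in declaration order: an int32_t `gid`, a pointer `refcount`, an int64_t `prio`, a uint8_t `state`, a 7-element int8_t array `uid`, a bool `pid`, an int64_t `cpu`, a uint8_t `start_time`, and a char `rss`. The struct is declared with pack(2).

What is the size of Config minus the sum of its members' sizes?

gid at 0 (size 4, align 2) → ends 4
refcount at 4 (size 4, align 2) → ends 8
prio at 8 (size 8, align 2) → ends 16
state at 16 (size 1, align 1) → ends 17
uid at 17 (size 7, align 1) → ends 24
pid at 24 (size 1, align 1) → ends 25
pad 1 to align 2 for cpu
cpu at 26 (size 8, align 2) → ends 34
start_time at 34 (size 1, align 1) → ends 35
rss at 35 (size 1, align 1) → ends 36
total 36 bytes, alignment 2
data bytes 35, size 36 → padding 1

1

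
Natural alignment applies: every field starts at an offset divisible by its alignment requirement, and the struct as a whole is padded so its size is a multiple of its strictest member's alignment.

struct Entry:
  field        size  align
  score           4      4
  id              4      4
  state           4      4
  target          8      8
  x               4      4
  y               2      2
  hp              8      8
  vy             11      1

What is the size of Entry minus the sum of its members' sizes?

11

0..4  score  (4B, 4-aligned)
4..8  id  (4B, 4-aligned)
8..12  state  (4B, 4-aligned)
12..16  -- padding (4B)
16..24  target  (8B, 8-aligned)
24..28  x  (4B, 4-aligned)
28..30  y  (2B, 2-aligned)
30..32  -- padding (2B)
32..40  hp  (8B, 8-aligned)
40..51  vy  (11B, 1-aligned)
51..56  -- tail padding (5B)
sizeof = 56, alignof = 8
data bytes 45, size 56 → padding 11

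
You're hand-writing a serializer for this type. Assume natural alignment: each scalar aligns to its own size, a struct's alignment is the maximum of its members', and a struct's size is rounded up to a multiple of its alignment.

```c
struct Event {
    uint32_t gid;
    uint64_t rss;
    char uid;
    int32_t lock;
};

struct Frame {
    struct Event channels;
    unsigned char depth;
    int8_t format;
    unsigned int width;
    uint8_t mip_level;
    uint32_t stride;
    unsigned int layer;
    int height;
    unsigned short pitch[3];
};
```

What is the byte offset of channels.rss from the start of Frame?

Event: 0..4  gid  (4B, 4-aligned); 4..8  -- padding (4B); 8..16  rss  (8B, 8-aligned); 16..17  uid  (1B, 1-aligned); 17..20  -- padding (3B); 20..24  lock  (4B, 4-aligned); sizeof = 24, alignof = 8
0..24  channels  (24B, 8-aligned)
within Event: rss at 8
0 + 8 = 8

8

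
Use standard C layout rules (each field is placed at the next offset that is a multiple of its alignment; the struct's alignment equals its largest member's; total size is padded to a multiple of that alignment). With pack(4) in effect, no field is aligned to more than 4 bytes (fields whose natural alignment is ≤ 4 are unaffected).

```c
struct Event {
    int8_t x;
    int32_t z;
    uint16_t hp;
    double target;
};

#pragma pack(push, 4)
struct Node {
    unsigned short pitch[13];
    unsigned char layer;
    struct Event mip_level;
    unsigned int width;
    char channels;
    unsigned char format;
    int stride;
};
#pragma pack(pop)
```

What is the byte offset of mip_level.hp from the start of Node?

Event: @0: x [1B, align 1] → 1; +3 pad (align 4); @4: z [4B, align 4] → 8; @8: hp [2B, align 2] → 10; +6 pad (align 8); @16: target [8B, align 8] → 24; size 24, align 8
@0: pitch [26B, align 2] → 26
@26: layer [1B, align 1] → 27
+1 pad (align 4)
@28: mip_level [24B, align 4] → 52
within Event: hp at 8
28 + 8 = 36

36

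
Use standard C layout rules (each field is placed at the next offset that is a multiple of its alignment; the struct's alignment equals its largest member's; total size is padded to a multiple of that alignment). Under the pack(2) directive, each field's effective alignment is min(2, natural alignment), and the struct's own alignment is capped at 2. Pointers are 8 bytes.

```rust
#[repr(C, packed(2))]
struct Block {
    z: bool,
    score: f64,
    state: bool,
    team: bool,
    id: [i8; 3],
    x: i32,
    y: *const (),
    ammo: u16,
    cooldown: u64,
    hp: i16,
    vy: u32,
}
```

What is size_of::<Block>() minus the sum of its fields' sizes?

2

z at 0 (size 1, align 1) → ends 1
pad 1 to align 2 for score
score at 2 (size 8, align 2) → ends 10
state at 10 (size 1, align 1) → ends 11
team at 11 (size 1, align 1) → ends 12
id at 12 (size 3, align 1) → ends 15
pad 1 to align 2 for x
x at 16 (size 4, align 2) → ends 20
y at 20 (size 8, align 2) → ends 28
ammo at 28 (size 2, align 2) → ends 30
cooldown at 30 (size 8, align 2) → ends 38
hp at 38 (size 2, align 2) → ends 40
vy at 40 (size 4, align 2) → ends 44
total 44 bytes, alignment 2
data bytes 42, size 44 → padding 2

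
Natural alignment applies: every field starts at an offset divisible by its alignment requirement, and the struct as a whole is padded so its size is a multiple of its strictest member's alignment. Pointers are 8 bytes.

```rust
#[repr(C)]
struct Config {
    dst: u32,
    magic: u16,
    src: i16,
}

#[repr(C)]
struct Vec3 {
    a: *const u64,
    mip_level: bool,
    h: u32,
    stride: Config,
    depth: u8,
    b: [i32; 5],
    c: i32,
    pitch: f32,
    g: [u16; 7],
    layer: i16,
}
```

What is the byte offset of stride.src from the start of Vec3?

22

Config: dst at 0 (size 4, align 4) → ends 4; magic at 4 (size 2, align 2) → ends 6; src at 6 (size 2, align 2) → ends 8; total 8 bytes, alignment 4
a at 0 (size 8, align 8) → ends 8
mip_level at 8 (size 1, align 1) → ends 9
pad 3 to align 4 for h
h at 12 (size 4, align 4) → ends 16
stride at 16 (size 8, align 4) → ends 24
within Config: src at 6
16 + 6 = 22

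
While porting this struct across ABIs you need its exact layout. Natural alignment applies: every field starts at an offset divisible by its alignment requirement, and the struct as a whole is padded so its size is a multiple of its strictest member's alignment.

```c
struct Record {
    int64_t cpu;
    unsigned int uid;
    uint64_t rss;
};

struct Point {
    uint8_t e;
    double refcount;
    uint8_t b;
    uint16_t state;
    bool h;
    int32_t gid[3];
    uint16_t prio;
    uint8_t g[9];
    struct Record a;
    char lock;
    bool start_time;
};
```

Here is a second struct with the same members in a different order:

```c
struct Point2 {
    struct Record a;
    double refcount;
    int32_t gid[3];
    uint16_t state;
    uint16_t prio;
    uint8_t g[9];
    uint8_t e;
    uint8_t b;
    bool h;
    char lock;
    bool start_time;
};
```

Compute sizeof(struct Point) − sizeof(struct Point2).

Record: 0..8  cpu  (8B, 8-aligned); 8..12  uid  (4B, 4-aligned); 12..16  -- padding (4B); 16..24  rss  (8B, 8-aligned); sizeof = 24, alignof = 8
0..1  e  (1B, 1-aligned)
1..8  -- padding (7B)
8..16  refcount  (8B, 8-aligned)
16..17  b  (1B, 1-aligned)
17..18  -- padding (1B)
18..20  state  (2B, 2-aligned)
20..21  h  (1B, 1-aligned)
21..24  -- padding (3B)
24..36  gid  (12B, 4-aligned)
36..38  prio  (2B, 2-aligned)
38..47  g  (9B, 1-aligned)
47..48  -- padding (1B)
48..72  a  (24B, 8-aligned)
72..73  lock  (1B, 1-aligned)
73..74  start_time  (1B, 1-aligned)
74..80  -- tail padding (6B)
sizeof = 80, alignof = 8
— Point2 —
0..24  a  (24B, 8-aligned)
24..32  refcount  (8B, 8-aligned)
32..44  gid  (12B, 4-aligned)
44..46  state  (2B, 2-aligned)
46..48  prio  (2B, 2-aligned)
48..57  g  (9B, 1-aligned)
57..58  e  (1B, 1-aligned)
58..59  b  (1B, 1-aligned)
59..60  h  (1B, 1-aligned)
60..61  lock  (1B, 1-aligned)
61..62  start_time  (1B, 1-aligned)
62..64  -- tail padding (2B)
sizeof = 64, alignof = 8
80 − 64 = 16

16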